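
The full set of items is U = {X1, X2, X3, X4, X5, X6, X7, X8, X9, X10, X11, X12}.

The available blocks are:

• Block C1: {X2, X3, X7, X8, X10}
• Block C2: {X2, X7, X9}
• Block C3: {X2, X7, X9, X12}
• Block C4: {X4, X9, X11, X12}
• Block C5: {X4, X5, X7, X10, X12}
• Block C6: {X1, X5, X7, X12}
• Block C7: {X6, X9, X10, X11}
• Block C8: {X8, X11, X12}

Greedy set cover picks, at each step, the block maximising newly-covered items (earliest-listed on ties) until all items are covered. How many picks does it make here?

4

Greedy: pick C1 (covers 5 new) → pick C4 (covers 4 new) → pick C6 (covers 2 new) → pick C7 (covers 1 new). Total picks: 4.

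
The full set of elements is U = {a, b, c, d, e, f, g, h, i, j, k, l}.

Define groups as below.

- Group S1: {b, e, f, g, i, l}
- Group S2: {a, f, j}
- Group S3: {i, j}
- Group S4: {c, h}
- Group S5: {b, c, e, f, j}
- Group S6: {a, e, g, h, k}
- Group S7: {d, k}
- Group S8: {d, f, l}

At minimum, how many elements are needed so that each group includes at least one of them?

The 4 elements {c, d, g, j} hit every group.
No choice of 3 elements meets every group, so 4 is the minimum.

4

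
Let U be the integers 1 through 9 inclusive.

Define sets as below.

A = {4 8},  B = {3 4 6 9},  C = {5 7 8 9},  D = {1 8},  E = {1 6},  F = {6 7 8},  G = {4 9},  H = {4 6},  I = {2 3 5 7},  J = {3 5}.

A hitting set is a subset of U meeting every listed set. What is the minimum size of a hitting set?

The 4 elements {3, 4, 6, 8} hit every set.
No choice of 3 elements meets every set, so 4 is the minimum.

4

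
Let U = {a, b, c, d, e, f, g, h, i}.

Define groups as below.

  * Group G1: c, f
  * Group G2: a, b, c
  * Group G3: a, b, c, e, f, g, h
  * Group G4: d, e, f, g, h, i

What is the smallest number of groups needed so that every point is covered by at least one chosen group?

Take {G2, G4}. Their union is {a, b, c, d, e, f, g, h, i}, which is all 9 points.
No single group has all 9 points (the largest, G3, has 7), so 2 is optimal.

2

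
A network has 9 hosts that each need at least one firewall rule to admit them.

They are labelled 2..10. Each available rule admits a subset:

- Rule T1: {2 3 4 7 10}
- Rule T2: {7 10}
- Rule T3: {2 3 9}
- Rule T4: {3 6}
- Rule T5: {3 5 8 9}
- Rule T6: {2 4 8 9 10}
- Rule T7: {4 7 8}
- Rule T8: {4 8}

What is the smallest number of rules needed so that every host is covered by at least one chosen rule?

3

Take {T1, T4, T5}. Their union is {2, 3, 4, 5, 6, 7, 8, 9, 10}, which is all 9 hosts.
Only T5 contains 5, so T5 is forced; the remaining 5 hosts need at least 2 more rules (each remaining rule adds at most 4) — so at least 3 rules are needed, and 3 is optimal.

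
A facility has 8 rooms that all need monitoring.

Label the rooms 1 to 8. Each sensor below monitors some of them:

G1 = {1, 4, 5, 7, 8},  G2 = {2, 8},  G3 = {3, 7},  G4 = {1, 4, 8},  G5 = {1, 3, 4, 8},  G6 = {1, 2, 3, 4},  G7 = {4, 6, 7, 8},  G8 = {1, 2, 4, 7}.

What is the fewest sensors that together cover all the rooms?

3

Take {G1, G6, G7}. Their union is {1, 2, 3, 4, 5, 6, 7, 8}, which is all 8 rooms.
Only G1 contains 5, so G1 is forced; the remaining 3 rooms need at least 2 more sensors (each remaining sensor adds at most 2) — so at least 3 sensors are needed, and 3 is optimal.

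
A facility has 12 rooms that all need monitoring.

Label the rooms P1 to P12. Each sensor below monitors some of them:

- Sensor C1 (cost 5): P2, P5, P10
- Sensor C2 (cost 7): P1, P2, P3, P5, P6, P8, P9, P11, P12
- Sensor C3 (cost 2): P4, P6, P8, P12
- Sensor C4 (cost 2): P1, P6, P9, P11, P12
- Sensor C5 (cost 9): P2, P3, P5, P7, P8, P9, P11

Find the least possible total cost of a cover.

C1, C3, C4, C5 together cover every room (C1 ∪ C3 ∪ C4 ∪ C5 = {P1, P2, P3, P4, P5, P6, P7, P8, P9, P10, P11, P12}); total cost 5 + 2 + 2 + 9 = 18.
No covering selection has total cost below 18.

18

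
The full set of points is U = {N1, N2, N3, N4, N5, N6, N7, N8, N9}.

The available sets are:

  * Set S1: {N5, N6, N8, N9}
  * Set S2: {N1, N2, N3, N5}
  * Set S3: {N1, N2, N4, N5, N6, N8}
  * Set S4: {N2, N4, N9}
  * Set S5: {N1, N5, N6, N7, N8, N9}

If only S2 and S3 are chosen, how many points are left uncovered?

Union of S2, S3 = {N1, N2, N3, N4, N5, N6, N8}.
Not covered: N7, N9 — 2 points.

2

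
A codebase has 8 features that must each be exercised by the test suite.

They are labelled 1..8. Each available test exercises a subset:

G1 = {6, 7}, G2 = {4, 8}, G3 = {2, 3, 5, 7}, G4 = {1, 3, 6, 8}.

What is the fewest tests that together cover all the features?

3

G2 and G3 and G4 together: G2 ∪ G3 ∪ G4 = {1, 2, 3, 4, 5, 6, 7, 8} — every feature is covered.
Only G4 contains 1, so G4 is forced; the remaining 4 features need at least 2 more tests (each remaining test adds at most 3) — so at least 3 tests are needed, and 3 is optimal.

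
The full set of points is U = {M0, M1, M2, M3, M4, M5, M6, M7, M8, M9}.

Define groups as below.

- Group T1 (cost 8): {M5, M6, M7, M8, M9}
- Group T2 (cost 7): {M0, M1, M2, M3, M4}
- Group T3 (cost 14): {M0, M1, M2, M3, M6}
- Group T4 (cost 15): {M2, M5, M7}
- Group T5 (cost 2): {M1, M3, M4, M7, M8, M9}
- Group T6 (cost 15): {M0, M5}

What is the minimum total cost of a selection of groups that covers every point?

T1, T2 together cover every point (T1 ∪ T2 = {M0, M1, M2, M3, M4, M5, M6, M7, M8, M9}); total cost 8 + 7 = 15.
The greedy pick T5, T2, T1 costs 17; no covering selection beats 15.

15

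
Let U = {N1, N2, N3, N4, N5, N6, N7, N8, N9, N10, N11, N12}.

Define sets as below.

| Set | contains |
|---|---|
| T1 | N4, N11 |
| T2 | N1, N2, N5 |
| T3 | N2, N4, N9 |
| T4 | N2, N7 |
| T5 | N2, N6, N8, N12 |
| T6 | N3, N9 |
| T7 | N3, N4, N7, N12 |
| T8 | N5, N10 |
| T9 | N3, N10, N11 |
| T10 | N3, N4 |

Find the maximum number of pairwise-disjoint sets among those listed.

4

T1, T5, T6, T8 are pairwise disjoint (T1={N4,N11}; T5={N2,N6,N8,N12}; T6={N3,N9}; T8={N5,N10}).
Every remaining set overlaps one of these, and no 5 of the listed sets are pairwise disjoint, so 4 is the maximum.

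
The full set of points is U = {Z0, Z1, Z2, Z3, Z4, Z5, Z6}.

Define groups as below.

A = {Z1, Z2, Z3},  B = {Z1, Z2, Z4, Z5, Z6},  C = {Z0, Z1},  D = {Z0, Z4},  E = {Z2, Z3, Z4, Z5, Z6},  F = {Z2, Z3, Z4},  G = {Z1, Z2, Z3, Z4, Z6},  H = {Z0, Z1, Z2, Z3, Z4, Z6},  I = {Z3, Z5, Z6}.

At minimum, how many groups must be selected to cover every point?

2

H and I together: H ∪ I = {Z0, Z1, Z2, Z3, Z4, Z5, Z6} — every point is covered.
No single group has all 7 points (the largest, H, has 6), so 2 is optimal.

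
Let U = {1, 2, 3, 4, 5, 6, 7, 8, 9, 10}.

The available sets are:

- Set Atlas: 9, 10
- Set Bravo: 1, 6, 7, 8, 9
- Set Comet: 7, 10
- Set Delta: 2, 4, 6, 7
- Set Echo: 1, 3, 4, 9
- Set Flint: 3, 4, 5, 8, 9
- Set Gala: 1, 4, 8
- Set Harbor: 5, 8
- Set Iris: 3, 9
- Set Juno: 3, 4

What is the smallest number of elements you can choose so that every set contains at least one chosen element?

Take H = {3, 4, 8, 10}. Each listed set contains at least one of these, so H is a hitting set of size 4.
No choice of 3 elements meets every set, so 4 is the minimum.

4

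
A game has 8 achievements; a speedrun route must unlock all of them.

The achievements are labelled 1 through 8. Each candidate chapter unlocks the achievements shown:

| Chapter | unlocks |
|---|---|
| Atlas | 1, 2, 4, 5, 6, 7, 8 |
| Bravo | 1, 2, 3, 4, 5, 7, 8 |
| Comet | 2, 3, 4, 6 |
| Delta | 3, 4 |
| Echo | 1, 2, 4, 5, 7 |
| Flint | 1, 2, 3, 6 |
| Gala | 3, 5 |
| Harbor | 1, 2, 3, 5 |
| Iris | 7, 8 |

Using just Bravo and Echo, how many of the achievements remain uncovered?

Union of Bravo, Echo = {1, 2, 3, 4, 5, 7, 8}.
Not covered: 6 — 1 achievement.

1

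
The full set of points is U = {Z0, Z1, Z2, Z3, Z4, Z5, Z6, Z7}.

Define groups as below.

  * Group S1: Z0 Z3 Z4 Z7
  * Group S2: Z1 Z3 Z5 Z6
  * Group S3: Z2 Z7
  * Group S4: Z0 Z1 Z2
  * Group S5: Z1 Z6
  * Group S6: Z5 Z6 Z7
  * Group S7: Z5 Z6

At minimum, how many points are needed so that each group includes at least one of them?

3

H = {Z1, Z6, Z7} meets every group (each contains at least one member of H), and |H| = 3.
No choice of 2 points meets every group, so 3 is the minimum.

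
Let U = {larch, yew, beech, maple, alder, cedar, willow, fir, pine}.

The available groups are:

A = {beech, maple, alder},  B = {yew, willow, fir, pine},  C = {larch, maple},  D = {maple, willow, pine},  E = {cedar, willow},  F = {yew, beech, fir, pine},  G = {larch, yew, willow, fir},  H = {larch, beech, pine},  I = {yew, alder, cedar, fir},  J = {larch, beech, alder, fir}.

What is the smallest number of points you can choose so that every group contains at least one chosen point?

The 4 points {larch, maple, cedar, pine} hit every group.
No choice of 3 points meets every group, so 4 is the minimum.

4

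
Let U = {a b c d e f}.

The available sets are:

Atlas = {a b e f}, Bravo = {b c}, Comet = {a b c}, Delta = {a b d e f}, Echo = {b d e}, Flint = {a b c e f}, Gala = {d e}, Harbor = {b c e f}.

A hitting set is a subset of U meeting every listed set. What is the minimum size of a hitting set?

The 2 items {c, e} hit every set.
The sets Bravo, Gala are pairwise disjoint, so any hitting set needs a separate item for each — at least 2. Hence 2 is optimal.

2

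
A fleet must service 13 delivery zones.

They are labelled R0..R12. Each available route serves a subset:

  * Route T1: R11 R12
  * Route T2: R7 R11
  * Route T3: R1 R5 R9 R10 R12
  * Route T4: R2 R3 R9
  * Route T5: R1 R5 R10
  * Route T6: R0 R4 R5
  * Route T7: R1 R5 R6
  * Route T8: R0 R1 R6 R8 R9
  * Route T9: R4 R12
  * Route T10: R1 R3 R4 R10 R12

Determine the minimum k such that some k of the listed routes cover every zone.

Take {T2, T4, T7, T8, T10}. Their union is {R0, R1, R2, R3, R4, R5, R6, R7, R8, R9, R10, R11, R12}, which is all 13 zones.
No 4 of the 10 routes cover everything (all 210 combinations miss at least one zone), so 5 is optimal.

5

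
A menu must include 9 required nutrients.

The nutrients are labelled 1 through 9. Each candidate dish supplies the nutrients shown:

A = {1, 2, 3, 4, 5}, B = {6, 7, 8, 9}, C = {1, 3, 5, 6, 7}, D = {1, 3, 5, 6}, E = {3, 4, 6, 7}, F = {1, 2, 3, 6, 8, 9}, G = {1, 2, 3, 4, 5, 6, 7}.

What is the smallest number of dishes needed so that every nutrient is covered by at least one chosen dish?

B and G together: B ∪ G = {1, 2, 3, 4, 5, 6, 7, 8, 9} — every nutrient is covered.
No single dish has all 9 nutrients (the largest, G, has 7), so 2 is optimal.

2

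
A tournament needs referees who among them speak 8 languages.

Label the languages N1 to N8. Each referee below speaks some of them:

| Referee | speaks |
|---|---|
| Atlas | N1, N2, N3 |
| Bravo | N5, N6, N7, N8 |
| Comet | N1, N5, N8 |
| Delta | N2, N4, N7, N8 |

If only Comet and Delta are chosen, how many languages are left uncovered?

Union of Comet, Delta = {N1, N2, N4, N5, N7, N8}.
Not covered: N3, N6 — 2 languages.

2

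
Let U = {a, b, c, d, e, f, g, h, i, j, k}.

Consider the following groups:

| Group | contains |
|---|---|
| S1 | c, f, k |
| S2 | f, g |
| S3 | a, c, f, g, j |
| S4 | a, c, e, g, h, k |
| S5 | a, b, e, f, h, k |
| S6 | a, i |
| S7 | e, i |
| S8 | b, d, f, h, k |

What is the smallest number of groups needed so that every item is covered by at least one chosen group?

Take {S3, S7, S8}. Their union is {a, b, c, d, e, f, g, h, i, j, k}, which is all 11 items.
Only S8 contains d, so S8 is forced; the remaining 6 items need at least 2 more groups (each remaining group adds at most 4) — so at least 3 groups are needed, and 3 is optimal.

3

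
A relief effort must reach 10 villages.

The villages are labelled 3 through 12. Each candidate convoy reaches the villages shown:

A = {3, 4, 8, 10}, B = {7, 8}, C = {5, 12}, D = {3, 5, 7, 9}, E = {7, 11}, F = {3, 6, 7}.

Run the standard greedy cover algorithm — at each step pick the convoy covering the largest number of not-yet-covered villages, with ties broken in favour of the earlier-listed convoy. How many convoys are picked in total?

5

Greedy: pick A (covers 4 new) → pick D (covers 3 new) → pick C (covers 1 new) → pick E (covers 1 new) → pick F (covers 1 new). Total picks: 5.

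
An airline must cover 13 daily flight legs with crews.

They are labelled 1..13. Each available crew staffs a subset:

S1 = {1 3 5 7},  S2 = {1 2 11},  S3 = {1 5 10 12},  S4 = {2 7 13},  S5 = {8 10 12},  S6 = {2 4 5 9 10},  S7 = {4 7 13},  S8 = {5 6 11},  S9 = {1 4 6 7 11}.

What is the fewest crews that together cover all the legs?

S1 and S5 and S6 and S7 and S8 together: S1 ∪ S5 ∪ S6 ∪ S7 ∪ S8 = {1, 2, 3, 4, 5, 6, 7, 8, 9, 10, 11, 12, 13} — every leg is covered.
No 4 of the 9 crews cover everything (all 126 combinations miss at least one leg), so 5 is optimal.

5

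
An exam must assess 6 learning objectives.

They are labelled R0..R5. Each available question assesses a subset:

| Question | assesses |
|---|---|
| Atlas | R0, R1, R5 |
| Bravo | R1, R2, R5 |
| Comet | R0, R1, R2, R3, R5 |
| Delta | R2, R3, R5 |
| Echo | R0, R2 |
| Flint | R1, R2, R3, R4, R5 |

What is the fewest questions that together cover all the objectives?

2

Atlas and Flint together: Atlas ∪ Flint = {R0, R1, R2, R3, R4, R5} — every objective is covered.
No single question has all 6 objectives (the largest, Comet, has 5), so 2 is optimal.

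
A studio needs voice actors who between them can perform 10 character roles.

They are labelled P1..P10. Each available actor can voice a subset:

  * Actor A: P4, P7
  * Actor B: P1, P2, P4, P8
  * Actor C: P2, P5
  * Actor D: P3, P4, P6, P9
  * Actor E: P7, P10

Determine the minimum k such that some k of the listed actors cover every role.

Take {B, C, D, E}. Their union is {P1, P2, P3, P4, P5, P6, P7, P8, P9, P10}, which is all 10 roles.
No 3 of the 5 actors cover everything (all 10 combinations miss at least one role), so 4 is optimal.

4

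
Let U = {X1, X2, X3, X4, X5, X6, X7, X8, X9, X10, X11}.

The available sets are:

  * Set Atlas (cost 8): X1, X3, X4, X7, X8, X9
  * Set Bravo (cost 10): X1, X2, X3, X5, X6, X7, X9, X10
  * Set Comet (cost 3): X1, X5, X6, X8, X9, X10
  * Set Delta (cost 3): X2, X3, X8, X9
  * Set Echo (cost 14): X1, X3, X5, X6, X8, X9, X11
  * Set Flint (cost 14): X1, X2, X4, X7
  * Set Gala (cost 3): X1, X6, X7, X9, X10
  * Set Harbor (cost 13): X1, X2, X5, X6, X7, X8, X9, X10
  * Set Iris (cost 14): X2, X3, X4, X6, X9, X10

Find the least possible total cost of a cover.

Atlas, Comet, Delta, Echo together cover every element (Atlas ∪ Comet ∪ Delta ∪ Echo = {X1, X2, X3, X4, X5, X6, X7, X8, X9, X10, X11}); total cost 8 + 3 + 3 + 14 = 28.
The greedy pick Comet, Delta, Gala, Atlas, Echo costs 31; no covering selection beats 28.

28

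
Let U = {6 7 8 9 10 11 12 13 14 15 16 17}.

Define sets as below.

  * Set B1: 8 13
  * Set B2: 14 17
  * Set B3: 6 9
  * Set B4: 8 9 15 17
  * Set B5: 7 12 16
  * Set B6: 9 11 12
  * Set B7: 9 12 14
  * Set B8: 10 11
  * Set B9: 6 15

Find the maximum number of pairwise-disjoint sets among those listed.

B1, B2, B5, B8, B9 are pairwise disjoint (B1={8,13}; B2={14,17}; B5={7,12,16}; B8={10,11}; B9={6,15}).
Every remaining set overlaps one of these, and no 6 of the listed sets are pairwise disjoint, so 5 is the maximum.

5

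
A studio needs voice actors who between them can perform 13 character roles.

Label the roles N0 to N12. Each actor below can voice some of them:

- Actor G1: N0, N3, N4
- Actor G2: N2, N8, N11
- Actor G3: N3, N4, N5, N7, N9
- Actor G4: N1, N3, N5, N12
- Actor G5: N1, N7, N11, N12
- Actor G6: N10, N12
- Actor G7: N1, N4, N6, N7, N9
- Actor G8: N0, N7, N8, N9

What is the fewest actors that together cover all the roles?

G1 and G2 and G4 and G6 and G7 together: G1 ∪ G2 ∪ G4 ∪ G6 ∪ G7 = {N0, N1, N2, N3, N4, N5, N6, N7, N8, N9, N10, N11, N12} — every role is covered.
No 4 of the 8 actors cover everything (all 70 combinations miss at least one role), so 5 is optimal.

5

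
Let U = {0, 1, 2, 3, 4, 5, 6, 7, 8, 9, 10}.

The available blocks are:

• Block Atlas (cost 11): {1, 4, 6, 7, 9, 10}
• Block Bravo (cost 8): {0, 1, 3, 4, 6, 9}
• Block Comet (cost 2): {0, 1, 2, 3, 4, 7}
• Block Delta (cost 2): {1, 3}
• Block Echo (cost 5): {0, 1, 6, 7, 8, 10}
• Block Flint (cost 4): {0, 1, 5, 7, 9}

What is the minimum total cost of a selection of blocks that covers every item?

Comet, Echo, Flint together cover every item (Comet ∪ Echo ∪ Flint = {0, 1, 2, 3, 4, 5, 6, 7, 8, 9, 10}); total cost 2 + 5 + 4 = 11.
No covering selection has total cost below 11.

11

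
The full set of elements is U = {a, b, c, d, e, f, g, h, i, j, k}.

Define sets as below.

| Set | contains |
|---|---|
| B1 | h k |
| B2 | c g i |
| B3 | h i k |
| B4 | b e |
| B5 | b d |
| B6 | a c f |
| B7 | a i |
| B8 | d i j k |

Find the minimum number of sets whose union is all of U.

B1 and B2 and B4 and B6 and B8 together: B1 ∪ B2 ∪ B4 ∪ B6 ∪ B8 = {a, b, c, d, e, f, g, h, i, j, k} — every element is covered.
No 4 of the 8 sets cover everything (all 70 combinations miss at least one element), so 5 is optimal.

5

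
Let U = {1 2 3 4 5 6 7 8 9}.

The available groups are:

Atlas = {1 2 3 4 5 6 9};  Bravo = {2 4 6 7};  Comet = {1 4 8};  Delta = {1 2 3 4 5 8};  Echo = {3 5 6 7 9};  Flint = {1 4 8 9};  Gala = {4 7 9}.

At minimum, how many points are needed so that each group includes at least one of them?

2

Take H = {4, 7}. Each listed group contains at least one of these, so H is a hitting set of size 2.
The groups Comet, Echo are pairwise disjoint, so any hitting set needs a separate point for each — at least 2. Hence 2 is optimal.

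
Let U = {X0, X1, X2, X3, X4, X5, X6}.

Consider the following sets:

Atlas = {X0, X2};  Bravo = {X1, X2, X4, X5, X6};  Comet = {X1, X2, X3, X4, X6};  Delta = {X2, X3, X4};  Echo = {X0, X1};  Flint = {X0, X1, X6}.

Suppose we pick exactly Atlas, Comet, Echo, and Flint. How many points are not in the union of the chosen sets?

Union of Atlas, Comet, Echo, Flint = {X0, X1, X2, X3, X4, X6}.
Not covered: X5 — 1 point.

1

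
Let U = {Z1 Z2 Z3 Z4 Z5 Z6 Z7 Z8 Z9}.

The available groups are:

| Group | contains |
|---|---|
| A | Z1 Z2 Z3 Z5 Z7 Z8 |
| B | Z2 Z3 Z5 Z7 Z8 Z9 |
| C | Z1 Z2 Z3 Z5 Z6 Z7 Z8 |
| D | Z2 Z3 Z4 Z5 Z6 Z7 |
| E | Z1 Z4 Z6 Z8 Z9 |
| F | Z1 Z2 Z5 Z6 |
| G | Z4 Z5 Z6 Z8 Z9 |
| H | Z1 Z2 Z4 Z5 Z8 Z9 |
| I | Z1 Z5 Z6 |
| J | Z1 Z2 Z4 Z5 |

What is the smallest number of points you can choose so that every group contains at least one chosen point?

2

T = {Z5, Z8} meets every group (each contains at least one member of T), and |T| = 2.
No single point lies in every group, so at least 2 are needed and 2 is optimal.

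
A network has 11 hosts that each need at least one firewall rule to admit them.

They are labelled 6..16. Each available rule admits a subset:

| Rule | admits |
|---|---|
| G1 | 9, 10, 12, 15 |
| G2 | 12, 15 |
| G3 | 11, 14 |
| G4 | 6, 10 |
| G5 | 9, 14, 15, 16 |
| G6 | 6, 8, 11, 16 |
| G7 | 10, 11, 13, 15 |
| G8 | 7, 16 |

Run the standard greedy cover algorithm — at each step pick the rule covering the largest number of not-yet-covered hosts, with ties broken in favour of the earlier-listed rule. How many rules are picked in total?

5

Greedy: pick G1 (covers 4 new) → pick G6 (covers 4 new) → pick G3 (covers 1 new) → pick G7 (covers 1 new) → pick G8 (covers 1 new). Total picks: 5.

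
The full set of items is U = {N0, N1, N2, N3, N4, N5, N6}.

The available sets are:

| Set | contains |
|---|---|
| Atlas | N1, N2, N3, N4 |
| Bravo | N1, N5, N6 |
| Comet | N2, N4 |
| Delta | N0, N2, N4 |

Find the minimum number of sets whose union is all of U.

3

Take {Atlas, Bravo, Delta}. Their union is {N0, N1, N2, N3, N4, N5, N6}, which is all 7 items.
Only Delta contains N0, so Delta is forced; the remaining 4 items need at least 2 more sets (each remaining set adds at most 3) — so at least 3 sets are needed, and 3 is optimal.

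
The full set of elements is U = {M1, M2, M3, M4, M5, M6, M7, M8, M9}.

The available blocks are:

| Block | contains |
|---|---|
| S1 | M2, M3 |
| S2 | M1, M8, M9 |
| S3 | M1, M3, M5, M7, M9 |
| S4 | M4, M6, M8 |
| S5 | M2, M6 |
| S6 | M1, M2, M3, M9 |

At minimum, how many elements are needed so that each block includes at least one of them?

H = {M2, M7, M8} meets every block (each contains at least one member of H), and |H| = 3.
No choice of 2 elements meets every block, so 3 is the minimum.

3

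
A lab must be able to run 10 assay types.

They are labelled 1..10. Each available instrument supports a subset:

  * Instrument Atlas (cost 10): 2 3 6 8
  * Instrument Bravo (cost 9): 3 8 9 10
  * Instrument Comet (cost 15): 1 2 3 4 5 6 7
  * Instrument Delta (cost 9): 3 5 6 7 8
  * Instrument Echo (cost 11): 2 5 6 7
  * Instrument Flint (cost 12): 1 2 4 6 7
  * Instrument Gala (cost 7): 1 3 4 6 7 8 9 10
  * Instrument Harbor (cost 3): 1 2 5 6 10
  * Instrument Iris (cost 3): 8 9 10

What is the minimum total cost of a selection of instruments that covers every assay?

Gala, Harbor together cover every assay (Gala ∪ Harbor = {1, 2, 3, 4, 5, 6, 7, 8, 9, 10}); total cost 7 + 3 = 10.
No covering selection has total cost below 10.

10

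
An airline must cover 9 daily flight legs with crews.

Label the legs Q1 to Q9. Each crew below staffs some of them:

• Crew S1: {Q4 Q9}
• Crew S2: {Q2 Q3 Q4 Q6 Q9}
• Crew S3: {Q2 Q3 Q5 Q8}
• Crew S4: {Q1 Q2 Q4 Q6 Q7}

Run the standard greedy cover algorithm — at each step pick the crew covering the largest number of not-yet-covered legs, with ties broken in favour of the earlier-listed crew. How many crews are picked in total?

3

Greedy: pick S2 (covers 5 new) → pick S3 (covers 2 new) → pick S4 (covers 2 new). Total picks: 3.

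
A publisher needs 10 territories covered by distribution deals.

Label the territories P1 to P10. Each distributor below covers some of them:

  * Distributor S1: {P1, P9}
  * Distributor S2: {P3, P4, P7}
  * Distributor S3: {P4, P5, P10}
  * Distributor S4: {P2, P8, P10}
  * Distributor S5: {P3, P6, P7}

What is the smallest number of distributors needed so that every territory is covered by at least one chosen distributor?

S1 and S3 and S4 and S5 together: S1 ∪ S3 ∪ S4 ∪ S5 = {P1, P2, P3, P4, P5, P6, P7, P8, P9, P10} — every territory is covered.
Each distributor has at most 3 territories, and 3·3 = 9 < 10 — so at least 4 distributors are needed, and 4 is optimal.

4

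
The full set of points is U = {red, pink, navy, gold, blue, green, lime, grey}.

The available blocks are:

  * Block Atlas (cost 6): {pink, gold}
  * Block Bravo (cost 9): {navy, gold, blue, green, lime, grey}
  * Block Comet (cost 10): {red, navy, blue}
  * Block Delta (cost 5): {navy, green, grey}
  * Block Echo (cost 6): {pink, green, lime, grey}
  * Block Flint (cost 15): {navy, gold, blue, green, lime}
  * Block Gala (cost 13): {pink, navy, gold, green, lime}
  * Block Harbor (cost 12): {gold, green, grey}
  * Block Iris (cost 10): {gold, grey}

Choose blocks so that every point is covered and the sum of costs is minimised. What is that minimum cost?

22

Atlas, Comet, Echo together cover every point (Atlas ∪ Comet ∪ Echo = {red, pink, navy, gold, blue, green, lime, grey}); total cost 6 + 10 + 6 = 22.
The greedy pick Bravo, Atlas, Comet costs 25; no covering selection beats 22.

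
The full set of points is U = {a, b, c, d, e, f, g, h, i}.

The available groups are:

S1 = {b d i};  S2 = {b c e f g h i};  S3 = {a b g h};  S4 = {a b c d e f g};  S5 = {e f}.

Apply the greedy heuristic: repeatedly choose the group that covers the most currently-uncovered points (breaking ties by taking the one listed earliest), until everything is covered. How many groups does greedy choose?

Greedy: pick S2 (covers 7 new) → pick S4 (covers 2 new). Total picks: 2.

2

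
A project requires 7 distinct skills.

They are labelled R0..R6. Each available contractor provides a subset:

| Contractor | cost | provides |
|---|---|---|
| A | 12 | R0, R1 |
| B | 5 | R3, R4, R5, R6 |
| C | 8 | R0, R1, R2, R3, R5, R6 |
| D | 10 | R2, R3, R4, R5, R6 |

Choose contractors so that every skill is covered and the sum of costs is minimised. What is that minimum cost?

13

B, C together cover every skill (B ∪ C = {R0, R1, R2, R3, R4, R5, R6}); total cost 5 + 8 = 13.
No covering selection has total cost below 13.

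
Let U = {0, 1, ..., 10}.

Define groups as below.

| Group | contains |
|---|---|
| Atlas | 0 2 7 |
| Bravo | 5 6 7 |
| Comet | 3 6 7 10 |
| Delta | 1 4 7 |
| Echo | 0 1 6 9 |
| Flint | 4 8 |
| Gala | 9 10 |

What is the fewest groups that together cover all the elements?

5

Atlas, Bravo, Comet, Echo, and Flint cover everything between them: the union {0, 1, 2, 3, 4, 5, 6, 7, 8, 9, 10} is all of U.
No 4 of the 7 groups cover everything (all 35 combinations miss at least one element), so 5 is optimal.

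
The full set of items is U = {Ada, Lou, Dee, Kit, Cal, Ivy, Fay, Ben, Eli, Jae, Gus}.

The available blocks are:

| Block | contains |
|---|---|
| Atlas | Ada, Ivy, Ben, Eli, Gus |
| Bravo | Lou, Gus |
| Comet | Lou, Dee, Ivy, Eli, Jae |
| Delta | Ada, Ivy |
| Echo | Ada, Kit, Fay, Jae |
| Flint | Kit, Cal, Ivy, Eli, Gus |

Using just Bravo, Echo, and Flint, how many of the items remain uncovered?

2

Union of Bravo, Echo, Flint = {Ada, Lou, Kit, Cal, Ivy, Fay, Eli, Jae, Gus}.
Not covered: Dee, Ben — 2 items.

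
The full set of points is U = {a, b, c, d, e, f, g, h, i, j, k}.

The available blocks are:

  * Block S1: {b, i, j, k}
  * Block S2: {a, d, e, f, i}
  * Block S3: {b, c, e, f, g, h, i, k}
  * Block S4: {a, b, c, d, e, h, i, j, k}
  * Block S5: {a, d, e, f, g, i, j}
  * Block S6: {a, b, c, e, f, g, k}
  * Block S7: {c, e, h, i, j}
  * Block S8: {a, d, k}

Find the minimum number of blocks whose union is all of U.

S3 and S5 together: S3 ∪ S5 = {a, b, c, d, e, f, g, h, i, j, k} — every point is covered.
No single block has all 11 points (the largest, S4, has 9), so 2 is optimal.

2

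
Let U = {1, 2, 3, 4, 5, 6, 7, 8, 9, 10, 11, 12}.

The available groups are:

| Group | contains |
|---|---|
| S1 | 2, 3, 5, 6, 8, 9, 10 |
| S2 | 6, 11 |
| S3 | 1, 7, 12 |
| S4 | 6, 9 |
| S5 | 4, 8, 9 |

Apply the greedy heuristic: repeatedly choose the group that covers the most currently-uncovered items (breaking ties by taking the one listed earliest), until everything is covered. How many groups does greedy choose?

4

Greedy: pick S1 (covers 7 new) → pick S3 (covers 3 new) → pick S2 (covers 1 new) → pick S5 (covers 1 new). Total picks: 4.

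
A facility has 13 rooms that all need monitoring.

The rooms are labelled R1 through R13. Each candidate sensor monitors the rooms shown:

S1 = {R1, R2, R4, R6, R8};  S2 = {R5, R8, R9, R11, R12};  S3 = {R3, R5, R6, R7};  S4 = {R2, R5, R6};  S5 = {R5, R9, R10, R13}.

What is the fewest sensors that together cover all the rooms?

S1 and S2 and S3 and S5 together: S1 ∪ S2 ∪ S3 ∪ S5 = {R1, R2, R3, R4, R5, R6, R7, R8, R9, R10, R11, R12, R13} — every room is covered.
Only S3 contains R3, so S3 is forced; the remaining 9 rooms need at least 3 more sensors (each remaining sensor adds at most 4) — so at least 4 sensors are needed, and 4 is optimal.

4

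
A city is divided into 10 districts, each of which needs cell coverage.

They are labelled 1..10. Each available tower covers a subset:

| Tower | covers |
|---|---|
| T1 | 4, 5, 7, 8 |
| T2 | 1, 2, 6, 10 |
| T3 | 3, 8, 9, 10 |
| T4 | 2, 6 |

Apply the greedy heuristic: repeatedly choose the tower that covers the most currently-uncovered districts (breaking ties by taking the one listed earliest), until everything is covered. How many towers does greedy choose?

Greedy: pick T1 (covers 4 new) → pick T2 (covers 4 new) → pick T3 (covers 2 new). Total picks: 3.

3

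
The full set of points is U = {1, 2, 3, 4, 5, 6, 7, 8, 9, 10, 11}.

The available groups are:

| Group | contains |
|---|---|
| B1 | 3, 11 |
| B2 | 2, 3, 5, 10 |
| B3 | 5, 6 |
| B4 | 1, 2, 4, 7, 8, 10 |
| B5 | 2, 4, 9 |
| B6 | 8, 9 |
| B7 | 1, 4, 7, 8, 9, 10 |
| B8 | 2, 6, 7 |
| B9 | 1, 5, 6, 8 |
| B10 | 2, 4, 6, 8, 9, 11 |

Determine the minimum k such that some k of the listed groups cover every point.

3

B2, B7, and B10 cover everything between them: the union {1, 2, 3, 4, 5, 6, 7, 8, 9, 10, 11} is all of U.
No 2 of the 10 groups cover everything (all 45 combinations miss at least one point), so 3 is optimal.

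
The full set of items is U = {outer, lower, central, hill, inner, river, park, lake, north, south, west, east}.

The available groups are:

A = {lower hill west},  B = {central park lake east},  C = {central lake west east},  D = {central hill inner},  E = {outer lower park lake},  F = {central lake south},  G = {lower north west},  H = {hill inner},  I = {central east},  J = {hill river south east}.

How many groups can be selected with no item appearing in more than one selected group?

G, H, I are pairwise disjoint (G={lower,north,west}; H={hill,inner}; I={central,east}).
Every remaining group overlaps one of these, and no 4 of the listed groups are pairwise disjoint, so 3 is the maximum.

3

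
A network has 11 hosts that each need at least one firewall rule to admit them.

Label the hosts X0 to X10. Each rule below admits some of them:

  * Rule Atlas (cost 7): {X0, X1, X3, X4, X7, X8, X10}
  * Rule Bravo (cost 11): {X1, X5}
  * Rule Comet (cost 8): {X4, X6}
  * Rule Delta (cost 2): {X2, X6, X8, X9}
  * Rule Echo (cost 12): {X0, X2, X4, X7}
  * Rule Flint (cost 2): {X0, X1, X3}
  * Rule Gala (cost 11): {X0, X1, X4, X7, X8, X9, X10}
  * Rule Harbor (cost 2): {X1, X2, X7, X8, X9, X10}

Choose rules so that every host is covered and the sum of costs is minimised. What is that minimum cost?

Atlas, Bravo, Delta together cover every host (Atlas ∪ Bravo ∪ Delta = {X0, X1, X2, X3, X4, X5, X6, X7, X8, X9, X10}); total cost 7 + 11 + 2 = 20.
The greedy pick Harbor, Flint, Delta, Atlas, Bravo costs 24; no covering selection beats 20.

20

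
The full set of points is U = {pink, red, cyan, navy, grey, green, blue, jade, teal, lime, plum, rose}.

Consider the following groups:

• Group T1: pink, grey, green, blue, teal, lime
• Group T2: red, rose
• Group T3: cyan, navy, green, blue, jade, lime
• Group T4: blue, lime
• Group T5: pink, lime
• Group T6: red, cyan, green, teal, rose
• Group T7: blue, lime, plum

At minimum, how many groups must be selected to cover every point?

Take {T1, T2, T3, T7}. Their union is {pink, red, cyan, navy, grey, green, blue, jade, teal, lime, plum, rose}, which is all 12 points.
No 3 of the 7 groups cover everything (all 35 combinations miss at least one point), so 4 is optimal.

4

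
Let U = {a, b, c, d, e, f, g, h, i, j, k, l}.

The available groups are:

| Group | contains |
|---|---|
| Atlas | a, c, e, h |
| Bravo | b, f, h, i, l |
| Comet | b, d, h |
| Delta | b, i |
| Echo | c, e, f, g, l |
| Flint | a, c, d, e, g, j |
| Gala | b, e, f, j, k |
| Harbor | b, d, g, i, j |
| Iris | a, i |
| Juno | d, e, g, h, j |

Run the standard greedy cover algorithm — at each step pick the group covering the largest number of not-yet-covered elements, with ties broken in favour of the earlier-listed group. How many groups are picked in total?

3

Greedy: pick Flint (covers 6 new) → pick Bravo (covers 5 new) → pick Gala (covers 1 new). Total picks: 3.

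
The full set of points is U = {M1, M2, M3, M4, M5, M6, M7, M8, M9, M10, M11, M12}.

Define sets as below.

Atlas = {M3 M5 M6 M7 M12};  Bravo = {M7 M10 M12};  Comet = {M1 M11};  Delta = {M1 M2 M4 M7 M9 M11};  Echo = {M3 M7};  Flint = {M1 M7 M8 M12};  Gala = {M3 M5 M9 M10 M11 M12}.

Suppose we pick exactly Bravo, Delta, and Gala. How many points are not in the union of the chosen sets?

2

Union of Bravo, Delta, Gala = {M1, M2, M3, M4, M5, M7, M9, M10, M11, M12}.
Not covered: M6, M8 — 2 points.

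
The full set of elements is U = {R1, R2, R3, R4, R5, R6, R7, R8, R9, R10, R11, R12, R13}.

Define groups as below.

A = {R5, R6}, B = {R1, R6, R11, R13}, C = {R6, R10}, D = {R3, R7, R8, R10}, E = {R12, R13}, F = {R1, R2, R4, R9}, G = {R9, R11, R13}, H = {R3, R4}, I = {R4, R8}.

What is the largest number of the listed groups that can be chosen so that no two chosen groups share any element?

4

A, D, E, F are pairwise disjoint (A={R5,R6}; D={R3,R7,R8,R10}; E={R12,R13}; F={R1,R2,R4,R9}).
Every remaining group overlaps one of these, and no 5 of the listed groups are pairwise disjoint, so 4 is the maximum.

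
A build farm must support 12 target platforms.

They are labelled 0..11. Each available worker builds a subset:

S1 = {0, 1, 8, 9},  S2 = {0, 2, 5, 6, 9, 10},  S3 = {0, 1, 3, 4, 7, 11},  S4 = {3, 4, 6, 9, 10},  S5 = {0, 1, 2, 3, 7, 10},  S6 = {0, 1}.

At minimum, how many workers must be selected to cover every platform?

3

Take {S1, S2, S3}. Their union is {0, 1, 2, 3, 4, 5, 6, 7, 8, 9, 10, 11}, which is all 12 platforms.
Only S2 contains 5, so S2 is forced; the remaining 6 platforms need at least 2 more workers (each remaining worker adds at most 5) — so at least 3 workers are needed, and 3 is optimal.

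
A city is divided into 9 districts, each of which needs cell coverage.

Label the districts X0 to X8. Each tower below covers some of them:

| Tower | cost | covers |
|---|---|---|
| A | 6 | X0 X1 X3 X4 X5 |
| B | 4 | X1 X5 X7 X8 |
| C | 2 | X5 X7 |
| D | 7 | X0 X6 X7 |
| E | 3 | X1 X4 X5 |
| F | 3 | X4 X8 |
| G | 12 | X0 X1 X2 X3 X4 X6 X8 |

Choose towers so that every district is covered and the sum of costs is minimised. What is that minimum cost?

C, G together cover every district (C ∪ G = {X0, X1, X2, X3, X4, X5, X6, X7, X8}); total cost 2 + 12 = 14.
The greedy pick B, A, G costs 22; no covering selection beats 14.

14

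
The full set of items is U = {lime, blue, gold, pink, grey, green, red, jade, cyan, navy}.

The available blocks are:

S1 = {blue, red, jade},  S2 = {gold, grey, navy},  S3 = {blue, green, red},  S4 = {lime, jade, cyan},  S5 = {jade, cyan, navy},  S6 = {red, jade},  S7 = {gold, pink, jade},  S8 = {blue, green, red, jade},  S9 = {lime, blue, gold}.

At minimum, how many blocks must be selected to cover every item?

Take {S2, S3, S4, S7}. Their union is {lime, blue, gold, pink, grey, green, red, jade, cyan, navy}, which is all 10 items.
Only S7 contains pink, so S7 is forced; the remaining 7 items need at least 3 more blocks (each remaining block adds at most 3) — so at least 4 blocks are needed, and 4 is optimal.

4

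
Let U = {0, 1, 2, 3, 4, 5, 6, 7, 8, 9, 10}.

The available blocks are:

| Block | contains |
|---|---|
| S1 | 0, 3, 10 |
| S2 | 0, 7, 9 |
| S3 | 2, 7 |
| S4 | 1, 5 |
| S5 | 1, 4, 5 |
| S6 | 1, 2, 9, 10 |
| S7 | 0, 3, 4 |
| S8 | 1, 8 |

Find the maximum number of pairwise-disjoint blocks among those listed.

S1, S3, S8 are pairwise disjoint (S1={0,3,10}; S3={2,7}; S8={1,8}).
Every remaining block overlaps one of these, and no 4 of the listed blocks are pairwise disjoint, so 3 is the maximum.

3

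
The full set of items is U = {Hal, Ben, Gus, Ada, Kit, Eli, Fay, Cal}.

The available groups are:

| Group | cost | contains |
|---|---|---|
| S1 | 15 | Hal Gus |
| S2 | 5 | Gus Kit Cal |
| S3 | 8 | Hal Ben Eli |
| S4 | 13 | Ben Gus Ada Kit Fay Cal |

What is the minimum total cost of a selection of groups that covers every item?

21

S3, S4 together cover every item (S3 ∪ S4 = {Hal, Ben, Gus, Ada, Kit, Eli, Fay, Cal}); total cost 8 + 13 = 21.
The greedy pick S2, S3, S4 costs 26; no covering selection beats 21.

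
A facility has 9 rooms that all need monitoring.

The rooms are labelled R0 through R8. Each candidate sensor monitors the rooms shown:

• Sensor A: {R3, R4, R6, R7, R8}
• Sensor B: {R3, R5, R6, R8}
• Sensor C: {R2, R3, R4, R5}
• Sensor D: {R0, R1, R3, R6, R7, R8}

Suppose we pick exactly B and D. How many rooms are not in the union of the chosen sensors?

2

Union of B, D = {R0, R1, R3, R5, R6, R7, R8}.
Not covered: R2, R4 — 2 rooms.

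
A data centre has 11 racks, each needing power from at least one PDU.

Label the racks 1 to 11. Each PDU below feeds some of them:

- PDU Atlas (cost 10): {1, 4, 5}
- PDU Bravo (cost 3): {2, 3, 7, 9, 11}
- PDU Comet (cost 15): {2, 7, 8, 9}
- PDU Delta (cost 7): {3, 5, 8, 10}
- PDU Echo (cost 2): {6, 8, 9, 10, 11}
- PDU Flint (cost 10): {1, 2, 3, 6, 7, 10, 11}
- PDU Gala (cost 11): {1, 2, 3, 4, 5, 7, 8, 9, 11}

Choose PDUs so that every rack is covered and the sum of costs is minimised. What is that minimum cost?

Echo, Gala together cover every rack (Echo ∪ Gala = {1, 2, 3, 4, 5, 6, 7, 8, 9, 10, 11}); total cost 2 + 11 = 13.
The greedy pick Echo, Bravo, Atlas costs 15; no covering selection beats 13.

13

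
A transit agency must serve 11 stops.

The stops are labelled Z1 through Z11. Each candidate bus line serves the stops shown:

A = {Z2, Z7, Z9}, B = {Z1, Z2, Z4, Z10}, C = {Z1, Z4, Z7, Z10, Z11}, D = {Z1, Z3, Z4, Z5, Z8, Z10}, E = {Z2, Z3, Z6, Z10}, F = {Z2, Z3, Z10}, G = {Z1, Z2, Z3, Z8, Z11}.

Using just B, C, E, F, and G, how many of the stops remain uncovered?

Union of B, C, E, F, G = {Z1, Z2, Z3, Z4, Z6, Z7, Z8, Z10, Z11}.
Not covered: Z5, Z9 — 2 stops.

2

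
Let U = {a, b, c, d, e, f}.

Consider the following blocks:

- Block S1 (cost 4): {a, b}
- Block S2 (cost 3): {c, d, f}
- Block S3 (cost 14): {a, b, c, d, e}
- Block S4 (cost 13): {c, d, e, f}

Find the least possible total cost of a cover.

S1, S4 together cover every item (S1 ∪ S4 = {a, b, c, d, e, f}); total cost 4 + 13 = 17.
The greedy pick S2, S1, S4 costs 20; no covering selection beats 17.

17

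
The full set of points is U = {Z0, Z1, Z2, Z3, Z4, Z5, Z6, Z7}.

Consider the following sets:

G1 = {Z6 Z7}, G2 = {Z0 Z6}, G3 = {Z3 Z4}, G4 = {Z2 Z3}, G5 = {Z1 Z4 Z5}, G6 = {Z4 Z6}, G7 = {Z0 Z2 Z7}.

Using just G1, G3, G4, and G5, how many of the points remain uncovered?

Union of G1, G3, G4, G5 = {Z1, Z2, Z3, Z4, Z5, Z6, Z7}.
Not covered: Z0 — 1 point.

1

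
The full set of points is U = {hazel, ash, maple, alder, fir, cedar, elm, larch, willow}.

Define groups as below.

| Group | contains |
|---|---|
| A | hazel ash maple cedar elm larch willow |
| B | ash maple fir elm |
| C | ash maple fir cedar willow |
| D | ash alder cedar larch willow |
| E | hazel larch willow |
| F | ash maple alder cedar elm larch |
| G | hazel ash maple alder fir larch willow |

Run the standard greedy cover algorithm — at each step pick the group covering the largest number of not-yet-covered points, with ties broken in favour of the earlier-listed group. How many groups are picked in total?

Greedy: pick A (covers 7 new) → pick G (covers 2 new). Total picks: 2.

2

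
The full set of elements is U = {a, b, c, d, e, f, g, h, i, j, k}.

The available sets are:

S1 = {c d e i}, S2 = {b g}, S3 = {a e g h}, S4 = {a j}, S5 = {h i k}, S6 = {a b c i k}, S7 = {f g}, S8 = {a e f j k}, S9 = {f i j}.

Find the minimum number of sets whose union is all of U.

S1, S3, S6, and S9 cover everything between them: the union {a, b, c, d, e, f, g, h, i, j, k} is all of U.
No 3 of the 9 sets cover everything (all 84 combinations miss at least one element), so 4 is optimal.

4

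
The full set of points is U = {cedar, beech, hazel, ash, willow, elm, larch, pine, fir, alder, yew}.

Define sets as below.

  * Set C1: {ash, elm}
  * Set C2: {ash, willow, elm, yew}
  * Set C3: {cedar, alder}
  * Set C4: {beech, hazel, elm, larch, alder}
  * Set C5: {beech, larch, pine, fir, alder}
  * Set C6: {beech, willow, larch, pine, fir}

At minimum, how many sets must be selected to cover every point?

Take {C2, C3, C4, C6}. Their union is {cedar, beech, hazel, ash, willow, elm, larch, pine, fir, alder, yew}, which is all 11 points.
No 3 of the 6 sets cover everything (all 20 combinations miss at least one point), so 4 is optimal.

4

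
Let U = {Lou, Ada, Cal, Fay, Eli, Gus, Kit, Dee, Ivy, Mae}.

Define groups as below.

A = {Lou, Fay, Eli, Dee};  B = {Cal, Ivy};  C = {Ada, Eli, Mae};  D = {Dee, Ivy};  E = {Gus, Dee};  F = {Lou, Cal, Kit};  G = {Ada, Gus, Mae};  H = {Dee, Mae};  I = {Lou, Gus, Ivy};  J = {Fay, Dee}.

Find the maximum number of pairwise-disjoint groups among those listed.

C, F, J are pairwise disjoint (C={Ada,Eli,Mae}; F={Lou,Cal,Kit}; J={Fay,Dee}).
Every remaining group overlaps one of these, and no 4 of the listed groups are pairwise disjoint, so 3 is the maximum.

3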